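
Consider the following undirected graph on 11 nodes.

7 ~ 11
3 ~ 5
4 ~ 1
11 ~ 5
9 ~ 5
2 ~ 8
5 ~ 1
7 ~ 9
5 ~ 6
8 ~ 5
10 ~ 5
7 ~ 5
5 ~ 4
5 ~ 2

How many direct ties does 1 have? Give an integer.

2

1 is directly tied to 4 and 5. That is 2 neighbors, so the degree of 1 is 2.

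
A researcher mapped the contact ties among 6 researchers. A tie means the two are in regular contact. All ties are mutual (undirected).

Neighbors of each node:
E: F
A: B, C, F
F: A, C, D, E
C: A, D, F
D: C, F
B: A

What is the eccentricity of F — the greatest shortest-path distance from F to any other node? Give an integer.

Distances from F: A:1, B:2, C:1, D:1, E:1.
The largest is 2 (to B), so the eccentricity of F is 2.

2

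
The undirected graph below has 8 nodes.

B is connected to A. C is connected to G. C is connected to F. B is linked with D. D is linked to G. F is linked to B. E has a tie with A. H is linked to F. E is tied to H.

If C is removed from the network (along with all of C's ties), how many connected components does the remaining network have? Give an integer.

C's neighbors (F and G) remain reachable from one another through other ties, so the rest of the network stays in one piece.

1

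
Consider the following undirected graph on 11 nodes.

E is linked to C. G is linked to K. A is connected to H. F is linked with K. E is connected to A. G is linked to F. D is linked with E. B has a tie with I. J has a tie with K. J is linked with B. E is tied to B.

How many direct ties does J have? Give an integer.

2

J is directly tied to B and K. That is 2 neighbors, so the degree of J is 2.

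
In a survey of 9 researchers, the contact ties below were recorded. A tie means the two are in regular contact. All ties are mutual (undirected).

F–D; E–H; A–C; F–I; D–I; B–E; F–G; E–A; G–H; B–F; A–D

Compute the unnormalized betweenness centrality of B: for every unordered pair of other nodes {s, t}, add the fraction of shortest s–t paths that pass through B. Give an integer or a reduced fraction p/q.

3/2

Pairs whose geodesics pass through B — F–E: 1; I–E: 1/2.
All other pairs contribute 0.
Summing the contributions gives betweenness(B) = 3/2.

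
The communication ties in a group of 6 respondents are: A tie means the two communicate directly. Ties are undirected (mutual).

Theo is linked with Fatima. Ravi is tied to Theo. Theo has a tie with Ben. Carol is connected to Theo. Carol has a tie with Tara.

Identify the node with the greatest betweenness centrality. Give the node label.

Unnormalized betweenness of each node: Ben:0, Carol:4, Fatima:0, Ravi:0, Tara:0, Theo:9.
Theo has the largest value, 9, making it the main broker — the node through which the most shortest paths run.

Theo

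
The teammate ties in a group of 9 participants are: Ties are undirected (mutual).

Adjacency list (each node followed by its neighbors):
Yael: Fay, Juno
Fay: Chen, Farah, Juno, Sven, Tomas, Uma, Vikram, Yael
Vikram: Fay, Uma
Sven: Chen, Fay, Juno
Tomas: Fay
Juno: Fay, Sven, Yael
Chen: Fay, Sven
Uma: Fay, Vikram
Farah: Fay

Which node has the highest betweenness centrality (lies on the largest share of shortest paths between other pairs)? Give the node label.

Fay

Unnormalized betweenness of each node: Chen:0, Farah:0, Fay:23, Juno:1/2, Sven:1/2, Tomas:0, Uma:0, Vikram:0, Yael:0.
Fay has the largest value, 23, making it the main broker — the node through which the most shortest paths run.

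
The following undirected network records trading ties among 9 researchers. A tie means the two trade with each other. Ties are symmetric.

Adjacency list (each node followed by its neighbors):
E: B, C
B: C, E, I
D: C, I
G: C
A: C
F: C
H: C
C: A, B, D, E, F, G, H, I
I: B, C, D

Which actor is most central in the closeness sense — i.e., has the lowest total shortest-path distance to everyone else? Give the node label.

Farness (sum of distances to all others) for each node — A:15, B:13, C:8, D:14, E:14, F:15, G:15, H:15, I:13.
The smallest farness is 8, for C, so C has the highest closeness.

C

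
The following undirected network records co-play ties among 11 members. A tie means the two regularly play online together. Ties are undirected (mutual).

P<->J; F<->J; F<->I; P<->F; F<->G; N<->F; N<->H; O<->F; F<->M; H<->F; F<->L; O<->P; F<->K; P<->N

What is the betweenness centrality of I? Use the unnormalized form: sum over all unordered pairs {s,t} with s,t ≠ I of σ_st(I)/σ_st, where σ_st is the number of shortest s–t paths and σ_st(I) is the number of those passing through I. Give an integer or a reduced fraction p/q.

No shortest path between any pair of other nodes passes through I.
Summing the contributions gives betweenness(I) = 0.

0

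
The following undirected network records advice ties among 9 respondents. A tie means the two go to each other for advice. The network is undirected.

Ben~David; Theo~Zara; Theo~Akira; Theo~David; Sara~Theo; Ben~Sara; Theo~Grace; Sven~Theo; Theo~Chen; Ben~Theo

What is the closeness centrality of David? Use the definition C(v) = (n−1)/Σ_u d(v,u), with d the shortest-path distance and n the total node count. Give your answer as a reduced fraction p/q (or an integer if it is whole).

Distances from David: Akira:2, Ben:1, Chen:2, Grace:2, Sara:2, Sven:2, Theo:1, Zara:2. Sum = 14.
n = 9, so closeness = 8/14 = 4/7.

4/7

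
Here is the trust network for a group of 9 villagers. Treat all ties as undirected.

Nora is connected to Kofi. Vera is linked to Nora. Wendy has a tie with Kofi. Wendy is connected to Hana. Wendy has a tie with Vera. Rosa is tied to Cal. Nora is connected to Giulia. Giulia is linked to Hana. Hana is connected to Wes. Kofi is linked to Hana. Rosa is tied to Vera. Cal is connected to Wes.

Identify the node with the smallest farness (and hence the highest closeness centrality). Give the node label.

Farness (sum of distances to all others) for each node — Cal:18, Giulia:16, Hana:13, Kofi:15, Nora:15, Rosa:17, Vera:14, Wendy:14, Wes:16.
The smallest farness is 13, for Hana, so Hana has the highest closeness.

Hana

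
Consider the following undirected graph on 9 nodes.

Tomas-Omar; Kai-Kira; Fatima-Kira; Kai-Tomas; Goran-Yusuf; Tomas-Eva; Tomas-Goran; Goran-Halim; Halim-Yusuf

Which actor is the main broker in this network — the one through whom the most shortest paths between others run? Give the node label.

Tomas

Unnormalized betweenness of each node: Eva:0, Fatima:0, Goran:12, Halim:0, Kai:12, Kira:7, Omar:0, Tomas:22, Yusuf:0.
Tomas has the largest value, 22, making it the main broker — the node through which the most shortest paths run.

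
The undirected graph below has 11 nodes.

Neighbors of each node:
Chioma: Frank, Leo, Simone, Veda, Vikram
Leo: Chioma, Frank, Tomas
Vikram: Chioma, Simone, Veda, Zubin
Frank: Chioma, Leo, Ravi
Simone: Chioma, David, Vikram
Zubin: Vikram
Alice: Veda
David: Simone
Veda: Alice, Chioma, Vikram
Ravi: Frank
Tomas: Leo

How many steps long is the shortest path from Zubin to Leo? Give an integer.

One shortest route is Zubin – Vikram – Chioma – Leo, which uses 3 edges, and at distance 2 from Zubin we only reach {Chioma, Simone, Veda}, which does not include Leo. So d(Zubin,Leo) = 3.

3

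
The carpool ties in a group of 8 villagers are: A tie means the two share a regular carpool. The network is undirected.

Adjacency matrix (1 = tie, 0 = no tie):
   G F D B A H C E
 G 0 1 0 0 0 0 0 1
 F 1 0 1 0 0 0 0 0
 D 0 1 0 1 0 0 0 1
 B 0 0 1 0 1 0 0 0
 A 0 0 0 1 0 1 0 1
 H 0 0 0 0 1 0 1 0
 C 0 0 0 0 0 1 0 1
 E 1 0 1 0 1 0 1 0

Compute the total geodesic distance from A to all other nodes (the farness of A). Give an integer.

12

Distances from A: B:1, C:2, D:2, E:1, F:3, G:2, H:1.
Sum = 1 + 2 + 2 + 1 + 3 + 2 + 1 = 12.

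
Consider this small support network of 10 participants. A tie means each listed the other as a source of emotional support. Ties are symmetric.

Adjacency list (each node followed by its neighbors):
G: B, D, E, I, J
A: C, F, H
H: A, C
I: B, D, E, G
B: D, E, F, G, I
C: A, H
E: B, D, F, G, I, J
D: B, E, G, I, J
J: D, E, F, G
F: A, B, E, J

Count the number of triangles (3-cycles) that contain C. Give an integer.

1

C's neighbors: A and H.
Neighbor pairs that are themselves tied: C–A–H. Each forms one triangle with C, for 1 in total.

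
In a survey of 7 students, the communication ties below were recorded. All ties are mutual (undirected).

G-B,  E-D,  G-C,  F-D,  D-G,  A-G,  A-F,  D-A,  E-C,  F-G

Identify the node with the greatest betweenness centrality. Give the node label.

Unnormalized betweenness of each node: A:0, B:0, C:1, D:3, E:1/2, F:0, G:15/2.
G has the largest value, 15/2, making it the main broker — the node through which the most shortest paths run.

G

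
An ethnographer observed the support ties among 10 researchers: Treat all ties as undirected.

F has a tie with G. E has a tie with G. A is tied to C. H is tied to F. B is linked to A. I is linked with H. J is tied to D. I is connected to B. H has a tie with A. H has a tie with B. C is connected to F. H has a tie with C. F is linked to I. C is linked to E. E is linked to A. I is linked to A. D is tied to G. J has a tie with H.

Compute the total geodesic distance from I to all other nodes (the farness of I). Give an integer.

15

Distances from I: A:1, B:1, C:2, D:3, E:2, F:1, G:2, H:1, J:2.
Sum = 1 + 1 + 2 + 3 + 2 + 1 + 2 + 1 + 2 = 15.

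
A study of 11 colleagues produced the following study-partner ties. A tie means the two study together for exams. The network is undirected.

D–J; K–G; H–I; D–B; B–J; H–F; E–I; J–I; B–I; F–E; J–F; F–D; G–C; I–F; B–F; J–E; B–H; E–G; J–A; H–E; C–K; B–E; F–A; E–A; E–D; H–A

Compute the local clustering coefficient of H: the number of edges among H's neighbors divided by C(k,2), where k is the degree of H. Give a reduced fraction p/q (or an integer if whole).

4/5

H's neighbors: A, B, E, F, and I (k = 5).
Possible neighbor pairs: C(5,2) = 10. Edges among them: A–E, A–F, B–E, B–F, B–I, E–F, E–I, F–I → e = 8.
Clustering(H) = 8/10 = 4/5.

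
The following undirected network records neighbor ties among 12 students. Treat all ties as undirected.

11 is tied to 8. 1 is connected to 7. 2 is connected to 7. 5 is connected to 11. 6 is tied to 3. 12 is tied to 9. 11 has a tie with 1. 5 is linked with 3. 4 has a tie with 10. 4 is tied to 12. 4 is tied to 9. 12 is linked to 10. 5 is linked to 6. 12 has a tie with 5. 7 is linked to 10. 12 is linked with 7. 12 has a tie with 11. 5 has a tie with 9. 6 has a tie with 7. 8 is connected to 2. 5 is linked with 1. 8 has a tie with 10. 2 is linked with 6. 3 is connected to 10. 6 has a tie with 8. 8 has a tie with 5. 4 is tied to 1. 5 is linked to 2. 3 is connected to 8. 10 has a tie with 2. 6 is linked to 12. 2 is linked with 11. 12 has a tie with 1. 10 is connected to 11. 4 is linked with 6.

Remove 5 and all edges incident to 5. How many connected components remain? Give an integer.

5's neighbors (1, 2, 3, 6, 8, 9, 11, and 12) remain reachable from one another through other ties, so the rest of the network stays in one piece.

1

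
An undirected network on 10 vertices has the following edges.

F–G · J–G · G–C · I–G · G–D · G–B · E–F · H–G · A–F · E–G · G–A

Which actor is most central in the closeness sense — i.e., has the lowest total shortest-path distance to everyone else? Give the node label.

G

Farness (sum of distances to all others) for each node — A:16, B:17, C:17, D:17, E:16, F:15, G:9, H:17, I:17, J:17.
The smallest farness is 9, for G, so G has the highest closeness.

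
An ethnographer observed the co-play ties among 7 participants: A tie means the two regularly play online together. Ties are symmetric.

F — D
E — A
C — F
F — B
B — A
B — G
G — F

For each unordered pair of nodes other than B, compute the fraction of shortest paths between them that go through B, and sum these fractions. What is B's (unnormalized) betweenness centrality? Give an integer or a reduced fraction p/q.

Pairs whose geodesics pass through B — C–A: 1; C–E: 1; D–A: 1; D–E: 1; G–A: 1; G–E: 1; A–F: 1; F–E: 1.
All other pairs contribute 0.
Summing the contributions gives betweenness(B) = 8.

8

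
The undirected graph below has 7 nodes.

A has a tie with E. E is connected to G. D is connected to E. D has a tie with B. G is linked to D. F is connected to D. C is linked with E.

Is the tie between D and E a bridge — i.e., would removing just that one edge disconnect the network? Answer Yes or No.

Even without that edge, D still reaches E via D – G – E, so the network stays connected. Not a bridge.

No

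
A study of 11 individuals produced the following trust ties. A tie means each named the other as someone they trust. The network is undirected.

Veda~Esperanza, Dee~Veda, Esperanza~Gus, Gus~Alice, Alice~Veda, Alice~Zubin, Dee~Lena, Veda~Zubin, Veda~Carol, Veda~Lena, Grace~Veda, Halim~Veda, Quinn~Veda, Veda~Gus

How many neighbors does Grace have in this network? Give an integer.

Grace is directly tied to Veda. That is 1 neighbor, so the degree of Grace is 1.

1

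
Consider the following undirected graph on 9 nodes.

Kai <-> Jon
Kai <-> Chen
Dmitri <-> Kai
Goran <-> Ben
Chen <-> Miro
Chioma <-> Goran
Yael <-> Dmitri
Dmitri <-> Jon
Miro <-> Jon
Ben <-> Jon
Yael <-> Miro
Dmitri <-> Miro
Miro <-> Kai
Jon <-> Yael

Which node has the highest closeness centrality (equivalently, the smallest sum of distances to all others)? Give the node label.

Jon

Farness (sum of distances to all others) for each node — Ben:15, Chen:20, Chioma:27, Dmitri:15, Goran:20, Jon:12, Kai:15, Miro:14, Yael:16.
The smallest farness is 12, for Jon, so Jon has the highest closeness.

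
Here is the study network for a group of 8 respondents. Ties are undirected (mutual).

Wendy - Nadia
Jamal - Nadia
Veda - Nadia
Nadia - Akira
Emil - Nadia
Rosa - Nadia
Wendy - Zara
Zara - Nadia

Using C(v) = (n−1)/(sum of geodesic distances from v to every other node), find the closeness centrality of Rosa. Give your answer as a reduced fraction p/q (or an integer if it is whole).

7/13

Distances from Rosa: Akira:2, Emil:2, Jamal:2, Nadia:1, Veda:2, Wendy:2, Zara:2. Sum = 13.
n = 8, so closeness = 7/13.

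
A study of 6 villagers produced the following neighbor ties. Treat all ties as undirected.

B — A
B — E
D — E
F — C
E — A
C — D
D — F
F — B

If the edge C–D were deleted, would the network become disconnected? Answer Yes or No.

Even without that edge, C still reaches D via C – F – D, so the network stays connected. Not a bridge.

No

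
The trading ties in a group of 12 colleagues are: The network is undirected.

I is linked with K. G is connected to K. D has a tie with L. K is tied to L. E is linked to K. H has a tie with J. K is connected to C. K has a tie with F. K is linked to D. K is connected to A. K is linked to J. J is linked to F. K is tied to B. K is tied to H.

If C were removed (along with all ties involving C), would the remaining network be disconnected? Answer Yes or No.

Even without C, every remaining node can still reach every other (the residual graph is connected), so C is not a cut vertex.

No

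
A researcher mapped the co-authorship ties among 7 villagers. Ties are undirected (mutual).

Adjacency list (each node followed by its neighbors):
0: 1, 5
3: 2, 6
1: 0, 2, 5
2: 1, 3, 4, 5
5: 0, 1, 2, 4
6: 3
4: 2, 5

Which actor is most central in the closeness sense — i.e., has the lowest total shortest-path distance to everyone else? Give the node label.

2

Farness (sum of distances to all others) for each node — 0:13, 1:10, 2:8, 3:11, 4:11, 5:9, 6:16.
The smallest farness is 8, for 2, so 2 has the highest closeness.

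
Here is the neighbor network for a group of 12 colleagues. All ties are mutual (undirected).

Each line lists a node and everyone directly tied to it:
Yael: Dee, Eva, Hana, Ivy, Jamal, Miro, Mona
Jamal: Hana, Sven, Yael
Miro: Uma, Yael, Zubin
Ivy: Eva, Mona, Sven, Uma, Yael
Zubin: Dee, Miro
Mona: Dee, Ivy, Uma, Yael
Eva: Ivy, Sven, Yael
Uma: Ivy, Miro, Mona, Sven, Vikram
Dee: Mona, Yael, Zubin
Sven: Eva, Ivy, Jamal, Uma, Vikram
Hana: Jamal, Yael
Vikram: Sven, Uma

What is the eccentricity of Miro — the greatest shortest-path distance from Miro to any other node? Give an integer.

Distances from Miro: Dee:2, Eva:2, Hana:2, Ivy:2, Jamal:2, Mona:2, Sven:2, Uma:1, Vikram:2, Yael:1, Zubin:1.
The largest is 2 (to Dee, Jamal, Eva, Ivy, Hana, Mona, Vikram, and Sven), so the eccentricity of Miro is 2.

2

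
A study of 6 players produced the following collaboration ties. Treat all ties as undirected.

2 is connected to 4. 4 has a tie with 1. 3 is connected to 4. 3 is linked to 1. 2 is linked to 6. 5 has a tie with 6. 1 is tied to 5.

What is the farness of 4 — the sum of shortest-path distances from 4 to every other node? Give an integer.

7

Distances from 4: 1:1, 2:1, 3:1, 5:2, 6:2.
Sum = 1 + 1 + 1 + 2 + 2 = 7.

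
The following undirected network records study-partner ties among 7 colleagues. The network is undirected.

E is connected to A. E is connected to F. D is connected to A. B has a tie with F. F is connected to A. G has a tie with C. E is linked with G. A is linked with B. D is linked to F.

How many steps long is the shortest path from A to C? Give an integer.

3

One shortest route is A – E – G – C, which uses 3 edges, and at distance 2 from A we only reach {G}, which does not include C. So d(A,C) = 3.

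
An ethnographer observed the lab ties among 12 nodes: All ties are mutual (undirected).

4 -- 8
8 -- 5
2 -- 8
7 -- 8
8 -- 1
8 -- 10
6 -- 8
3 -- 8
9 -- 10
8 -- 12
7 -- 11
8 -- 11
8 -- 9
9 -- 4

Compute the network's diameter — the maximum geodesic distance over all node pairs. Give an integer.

Eccentricity of each node (its greatest distance to any other): 1:2, 2:2, 3:2, 4:2, 5:2, 6:2, 7:2, 8:1, 9:2, 10:2, 11:2, 12:2.
The maximum eccentricity is 2, realized for instance by the pair 4–5 via 4 – 8 – 5. So the diameter is 2.

2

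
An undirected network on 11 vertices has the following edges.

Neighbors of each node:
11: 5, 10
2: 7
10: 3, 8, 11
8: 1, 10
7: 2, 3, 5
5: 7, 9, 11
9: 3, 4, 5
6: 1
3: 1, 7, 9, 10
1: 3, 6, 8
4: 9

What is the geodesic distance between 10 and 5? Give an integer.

2

One shortest route is 10 – 11 – 5, which uses 2 edges, and 10 and 5 are not directly tied, so nothing shorter exists. So d(10,5) = 2.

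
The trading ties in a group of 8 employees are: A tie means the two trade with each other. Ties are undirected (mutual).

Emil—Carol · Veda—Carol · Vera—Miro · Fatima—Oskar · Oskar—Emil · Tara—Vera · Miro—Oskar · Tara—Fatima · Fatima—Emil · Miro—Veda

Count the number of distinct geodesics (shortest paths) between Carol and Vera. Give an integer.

1

The shortest distance is 3, and the only length-3 path is Carol–Veda–Miro–Vera. So there is exactly 1 shortest path.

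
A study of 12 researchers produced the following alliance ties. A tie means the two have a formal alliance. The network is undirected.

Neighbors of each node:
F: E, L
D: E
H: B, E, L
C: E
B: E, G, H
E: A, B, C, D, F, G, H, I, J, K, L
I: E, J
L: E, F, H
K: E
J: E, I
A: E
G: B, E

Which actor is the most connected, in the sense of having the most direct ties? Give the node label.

E

Degrees — A:1, B:3, C:1, D:1, E:11, F:2, G:2, H:3, I:2, J:2, K:1, L:3.
The maximum is 11, attained only by E.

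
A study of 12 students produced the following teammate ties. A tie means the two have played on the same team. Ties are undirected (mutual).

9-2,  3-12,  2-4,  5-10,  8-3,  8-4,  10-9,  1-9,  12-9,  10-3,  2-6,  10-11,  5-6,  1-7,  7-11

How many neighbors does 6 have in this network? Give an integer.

6 is directly tied to 2 and 5. That is 2 neighbors, so the degree of 6 is 2.

2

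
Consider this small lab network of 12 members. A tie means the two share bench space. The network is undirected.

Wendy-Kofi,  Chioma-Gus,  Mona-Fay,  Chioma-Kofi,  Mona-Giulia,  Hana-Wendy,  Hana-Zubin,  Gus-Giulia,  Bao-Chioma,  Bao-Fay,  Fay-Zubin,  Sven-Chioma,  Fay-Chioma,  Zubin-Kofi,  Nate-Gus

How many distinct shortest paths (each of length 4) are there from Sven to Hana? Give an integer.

The shortest distance is 4. The length-4 paths are: Sven–Chioma–Kofi–Zubin–Hana; Sven–Chioma–Fay–Zubin–Hana; Sven–Chioma–Kofi–Wendy–Hana.
That gives 3 distinct shortest paths.

3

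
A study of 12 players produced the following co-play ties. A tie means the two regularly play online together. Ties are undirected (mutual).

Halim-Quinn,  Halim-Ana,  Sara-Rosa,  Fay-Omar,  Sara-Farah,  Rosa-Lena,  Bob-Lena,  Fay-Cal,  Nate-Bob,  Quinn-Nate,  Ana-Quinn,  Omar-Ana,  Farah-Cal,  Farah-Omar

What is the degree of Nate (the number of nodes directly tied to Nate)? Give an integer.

2

Nate is directly tied to Bob and Quinn. That is 2 neighbors, so the degree of Nate is 2.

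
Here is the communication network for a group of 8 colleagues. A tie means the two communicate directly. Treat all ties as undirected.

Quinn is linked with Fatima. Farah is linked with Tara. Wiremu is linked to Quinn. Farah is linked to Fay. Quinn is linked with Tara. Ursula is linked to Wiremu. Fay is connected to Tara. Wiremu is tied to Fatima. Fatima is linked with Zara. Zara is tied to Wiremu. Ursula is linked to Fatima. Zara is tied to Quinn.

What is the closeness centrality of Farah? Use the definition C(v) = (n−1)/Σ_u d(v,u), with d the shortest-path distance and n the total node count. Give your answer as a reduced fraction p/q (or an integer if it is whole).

Distances from Farah: Fatima:3, Fay:1, Quinn:2, Tara:1, Ursula:4, Wiremu:3, Zara:3. Sum = 17.
n = 8, so closeness = 7/17.

7/17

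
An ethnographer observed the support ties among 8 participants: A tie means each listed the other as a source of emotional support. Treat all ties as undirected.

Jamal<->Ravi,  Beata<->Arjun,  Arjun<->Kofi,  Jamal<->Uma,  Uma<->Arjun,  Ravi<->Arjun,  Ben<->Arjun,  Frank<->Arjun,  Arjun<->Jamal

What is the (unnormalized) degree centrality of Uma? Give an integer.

Uma is directly tied to Arjun and Jamal. That is 2 neighbors, so the degree of Uma is 2.

2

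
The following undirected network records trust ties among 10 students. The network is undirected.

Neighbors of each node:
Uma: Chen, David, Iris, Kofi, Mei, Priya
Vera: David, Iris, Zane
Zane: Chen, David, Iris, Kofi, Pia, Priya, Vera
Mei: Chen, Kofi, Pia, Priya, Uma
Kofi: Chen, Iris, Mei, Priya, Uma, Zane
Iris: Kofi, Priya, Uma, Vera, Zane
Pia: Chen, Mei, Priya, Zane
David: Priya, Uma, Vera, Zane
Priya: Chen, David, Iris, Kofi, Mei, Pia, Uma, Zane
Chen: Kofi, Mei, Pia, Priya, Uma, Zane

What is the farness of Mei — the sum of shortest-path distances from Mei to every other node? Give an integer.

14

Distances from Mei: Chen:1, David:2, Iris:2, Kofi:1, Pia:1, Priya:1, Uma:1, Vera:3, Zane:2.
Sum = 1 + 2 + 2 + 1 + 1 + 1 + 1 + 3 + 2 = 14.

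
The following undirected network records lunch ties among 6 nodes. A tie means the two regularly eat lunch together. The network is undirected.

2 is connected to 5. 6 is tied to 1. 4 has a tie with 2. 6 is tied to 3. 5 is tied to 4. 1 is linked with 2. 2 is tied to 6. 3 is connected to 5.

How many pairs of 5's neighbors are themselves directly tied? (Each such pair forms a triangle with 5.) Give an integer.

1

5's neighbors: 2, 3, and 4.
Neighbor pairs that are themselves tied: 5–2–4. Each forms one triangle with 5, for 1 in total.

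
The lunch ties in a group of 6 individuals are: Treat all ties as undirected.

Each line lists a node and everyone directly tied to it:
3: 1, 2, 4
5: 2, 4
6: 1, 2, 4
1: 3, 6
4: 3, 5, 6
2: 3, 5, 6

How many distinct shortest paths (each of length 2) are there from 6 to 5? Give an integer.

The shortest distance is 2. The length-2 paths are: 6–4–5; 6–2–5.
That gives 2 distinct shortest paths.

2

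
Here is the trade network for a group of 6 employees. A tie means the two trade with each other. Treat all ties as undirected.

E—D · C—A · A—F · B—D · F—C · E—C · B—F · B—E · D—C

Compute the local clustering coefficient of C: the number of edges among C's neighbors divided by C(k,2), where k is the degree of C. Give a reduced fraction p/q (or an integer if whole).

1/3

C's neighbors: A, D, E, and F (k = 4).
Possible neighbor pairs: C(4,2) = 6. Edges among them: A–F, D–E → e = 2.
Clustering(C) = 2/6 = 1/3.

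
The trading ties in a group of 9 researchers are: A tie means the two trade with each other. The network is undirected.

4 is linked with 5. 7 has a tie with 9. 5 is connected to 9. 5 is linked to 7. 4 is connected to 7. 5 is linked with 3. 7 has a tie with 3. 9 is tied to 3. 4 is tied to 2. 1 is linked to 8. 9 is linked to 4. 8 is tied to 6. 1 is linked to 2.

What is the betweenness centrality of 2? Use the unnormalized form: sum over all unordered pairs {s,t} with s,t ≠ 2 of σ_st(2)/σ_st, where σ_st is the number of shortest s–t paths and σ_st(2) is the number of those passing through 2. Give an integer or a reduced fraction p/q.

15

Pairs whose geodesics pass through 2 — 6–4: 1; 6–3: 3/3; 6–5: 1; 6–7: 1; 6–9: 1; 8–4: 1; 8–3: 3/3; 8–5: 1; 8–7: 1; 8–9: 1; 1–4: 1; 1–3: 3/3; 1–5: 1; 1–7: 1 … (+1 more pairs).
All other pairs contribute 0.
Summing the contributions gives betweenness(2) = 15.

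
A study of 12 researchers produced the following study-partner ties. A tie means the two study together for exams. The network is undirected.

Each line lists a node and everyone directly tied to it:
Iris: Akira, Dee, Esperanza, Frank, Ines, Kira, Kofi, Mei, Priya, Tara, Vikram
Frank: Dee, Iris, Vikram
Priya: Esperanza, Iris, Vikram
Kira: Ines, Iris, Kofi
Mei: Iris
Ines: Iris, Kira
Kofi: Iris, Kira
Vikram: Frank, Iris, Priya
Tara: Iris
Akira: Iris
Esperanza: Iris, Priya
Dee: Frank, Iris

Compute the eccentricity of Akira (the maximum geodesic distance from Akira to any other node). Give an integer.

2

Distances from Akira: Dee:2, Esperanza:2, Frank:2, Ines:2, Iris:1, Kira:2, Kofi:2, Mei:2, Priya:2, Tara:2, Vikram:2.
The largest is 2 (to Vikram, Priya, Mei, Kofi, Ines, Frank, Kira, Esperanza, Dee, and Tara), so the eccentricity of Akira is 2.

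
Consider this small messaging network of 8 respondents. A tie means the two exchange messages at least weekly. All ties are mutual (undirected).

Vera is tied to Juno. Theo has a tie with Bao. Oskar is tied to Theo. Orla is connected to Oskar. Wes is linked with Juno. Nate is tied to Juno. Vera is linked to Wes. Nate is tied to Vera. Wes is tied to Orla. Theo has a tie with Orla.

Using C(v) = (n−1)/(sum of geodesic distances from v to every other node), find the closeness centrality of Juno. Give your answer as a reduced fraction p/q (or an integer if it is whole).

7/15

Distances from Juno: Bao:4, Nate:1, Orla:2, Oskar:3, Theo:3, Vera:1, Wes:1. Sum = 15.
n = 8, so closeness = 7/15.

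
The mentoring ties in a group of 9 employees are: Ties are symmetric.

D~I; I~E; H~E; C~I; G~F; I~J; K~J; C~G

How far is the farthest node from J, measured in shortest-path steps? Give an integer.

4

Distances from J: C:2, D:2, E:2, F:4, G:3, H:3, I:1, K:1.
The largest is 4 (to F), so the eccentricity of J is 4.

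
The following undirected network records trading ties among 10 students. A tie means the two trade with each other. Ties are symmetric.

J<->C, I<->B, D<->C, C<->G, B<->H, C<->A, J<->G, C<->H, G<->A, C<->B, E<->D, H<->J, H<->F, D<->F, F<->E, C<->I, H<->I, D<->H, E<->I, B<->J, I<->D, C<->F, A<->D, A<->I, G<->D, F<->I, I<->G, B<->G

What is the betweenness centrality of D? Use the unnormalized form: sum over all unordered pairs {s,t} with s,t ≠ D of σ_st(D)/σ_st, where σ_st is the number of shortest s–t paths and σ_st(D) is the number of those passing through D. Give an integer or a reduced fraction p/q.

Pairs whose geodesics pass through D — G–F: 1/3; G–E: 1/2; G–H: 1/5; F–A: 1/3; A–E: 1/2; A–H: 1/3; J–E: 3/9; E–H: 1/3; E–C: 1/3.
All other pairs contribute 0.
Summing the contributions gives betweenness(D) = 16/5.

16/5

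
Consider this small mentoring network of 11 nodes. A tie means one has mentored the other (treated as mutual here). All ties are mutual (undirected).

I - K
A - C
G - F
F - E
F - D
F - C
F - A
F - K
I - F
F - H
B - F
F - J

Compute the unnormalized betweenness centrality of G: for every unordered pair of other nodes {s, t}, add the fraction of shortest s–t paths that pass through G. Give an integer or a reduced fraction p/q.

No shortest path between any pair of other nodes passes through G.
Summing the contributions gives betweenness(G) = 0.

0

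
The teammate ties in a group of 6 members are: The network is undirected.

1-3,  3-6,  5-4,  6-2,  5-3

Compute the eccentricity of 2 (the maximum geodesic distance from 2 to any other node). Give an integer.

Distances from 2: 1:3, 3:2, 4:4, 5:3, 6:1.
The largest is 4 (to 4), so the eccentricity of 2 is 4.

4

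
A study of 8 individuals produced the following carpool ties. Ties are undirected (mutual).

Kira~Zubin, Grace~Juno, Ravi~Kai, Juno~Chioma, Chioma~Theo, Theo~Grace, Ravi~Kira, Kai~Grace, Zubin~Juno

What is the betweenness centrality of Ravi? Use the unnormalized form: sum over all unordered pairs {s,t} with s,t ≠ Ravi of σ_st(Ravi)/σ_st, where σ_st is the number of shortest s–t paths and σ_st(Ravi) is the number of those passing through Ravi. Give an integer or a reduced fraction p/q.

Pairs whose geodesics pass through Ravi — Kai–Zubin: 1/2; Kai–Kira: 1; Grace–Kira: 1/2; Theo–Kira: 1/3.
All other pairs contribute 0.
Summing the contributions gives betweenness(Ravi) = 7/3.

7/3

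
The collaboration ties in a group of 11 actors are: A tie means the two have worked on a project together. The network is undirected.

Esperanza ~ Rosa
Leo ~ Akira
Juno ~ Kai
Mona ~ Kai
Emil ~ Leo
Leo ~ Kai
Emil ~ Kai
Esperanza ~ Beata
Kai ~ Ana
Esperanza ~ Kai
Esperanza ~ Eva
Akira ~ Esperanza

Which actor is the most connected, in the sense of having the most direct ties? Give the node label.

Degrees — Akira:2, Ana:1, Beata:1, Emil:2, Esperanza:5, Eva:1, Juno:1, Kai:6, Leo:3, Mona:1, Rosa:1.
The maximum is 6, attained only by Kai.

Kai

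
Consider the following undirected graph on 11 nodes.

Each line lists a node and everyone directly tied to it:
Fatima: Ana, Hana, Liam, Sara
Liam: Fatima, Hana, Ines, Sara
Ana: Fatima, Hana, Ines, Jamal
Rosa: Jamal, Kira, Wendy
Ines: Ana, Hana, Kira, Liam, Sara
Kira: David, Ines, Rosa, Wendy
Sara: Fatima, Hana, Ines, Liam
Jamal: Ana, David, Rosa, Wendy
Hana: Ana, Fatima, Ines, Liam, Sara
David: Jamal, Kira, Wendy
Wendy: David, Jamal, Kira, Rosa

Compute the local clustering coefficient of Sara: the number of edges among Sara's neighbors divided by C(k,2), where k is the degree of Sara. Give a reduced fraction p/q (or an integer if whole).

5/6

Sara's neighbors: Fatima, Hana, Ines, and Liam (k = 4).
Possible neighbor pairs: C(4,2) = 6. Edges among them: Fatima–Hana, Fatima–Liam, Hana–Ines, Hana–Liam, Ines–Liam → e = 5.
Clustering(Sara) = 5/6.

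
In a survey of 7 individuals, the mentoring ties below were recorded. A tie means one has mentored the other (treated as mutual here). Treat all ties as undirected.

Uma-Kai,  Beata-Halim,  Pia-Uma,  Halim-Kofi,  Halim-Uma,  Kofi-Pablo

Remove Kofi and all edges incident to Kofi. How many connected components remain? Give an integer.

2

Without Kofi, the remaining ties split the others into: {Pablo}; {Beata, Halim, Kai, Pia, Uma}.
That's 2 separate components.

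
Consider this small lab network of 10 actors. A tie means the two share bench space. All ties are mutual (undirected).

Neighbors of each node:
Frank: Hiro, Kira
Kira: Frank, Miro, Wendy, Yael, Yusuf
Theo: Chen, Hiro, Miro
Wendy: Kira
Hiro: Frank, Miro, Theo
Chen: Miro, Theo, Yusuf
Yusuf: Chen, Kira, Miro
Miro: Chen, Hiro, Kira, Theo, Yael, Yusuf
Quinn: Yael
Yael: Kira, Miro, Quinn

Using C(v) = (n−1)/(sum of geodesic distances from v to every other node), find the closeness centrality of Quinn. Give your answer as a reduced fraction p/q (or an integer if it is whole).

9/23

Distances from Quinn: Chen:3, Frank:3, Hiro:3, Kira:2, Miro:2, Theo:3, Wendy:3, Yael:1, Yusuf:3. Sum = 23.
n = 10, so closeness = 9/23.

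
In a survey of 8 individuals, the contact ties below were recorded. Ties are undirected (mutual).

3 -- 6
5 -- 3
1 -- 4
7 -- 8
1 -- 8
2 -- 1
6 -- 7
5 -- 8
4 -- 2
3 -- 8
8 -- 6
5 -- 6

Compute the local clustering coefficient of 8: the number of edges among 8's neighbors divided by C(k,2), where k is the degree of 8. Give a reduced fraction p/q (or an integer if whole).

2/5

8's neighbors: 1, 3, 5, 6, and 7 (k = 5).
Possible neighbor pairs: C(5,2) = 10. Edges among them: 3–5, 3–6, 5–6, 6–7 → e = 4.
Clustering(8) = 4/10 = 2/5.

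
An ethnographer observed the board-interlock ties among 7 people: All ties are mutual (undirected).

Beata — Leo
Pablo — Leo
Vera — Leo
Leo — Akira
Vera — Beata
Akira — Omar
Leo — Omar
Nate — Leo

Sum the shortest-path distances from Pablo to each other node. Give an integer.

Distances from Pablo: Akira:2, Beata:2, Leo:1, Nate:2, Omar:2, Vera:2.
Sum = 2 + 2 + 1 + 2 + 2 + 2 = 11.

11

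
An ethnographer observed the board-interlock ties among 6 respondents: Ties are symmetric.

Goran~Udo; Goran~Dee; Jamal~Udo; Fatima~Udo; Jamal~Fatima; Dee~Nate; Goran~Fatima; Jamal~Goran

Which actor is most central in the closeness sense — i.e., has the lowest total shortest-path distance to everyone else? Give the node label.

Goran

Farness (sum of distances to all others) for each node — Dee:8, Fatima:8, Goran:6, Jamal:8, Nate:12, Udo:8.
The smallest farness is 6, for Goran, so Goran has the highest closeness.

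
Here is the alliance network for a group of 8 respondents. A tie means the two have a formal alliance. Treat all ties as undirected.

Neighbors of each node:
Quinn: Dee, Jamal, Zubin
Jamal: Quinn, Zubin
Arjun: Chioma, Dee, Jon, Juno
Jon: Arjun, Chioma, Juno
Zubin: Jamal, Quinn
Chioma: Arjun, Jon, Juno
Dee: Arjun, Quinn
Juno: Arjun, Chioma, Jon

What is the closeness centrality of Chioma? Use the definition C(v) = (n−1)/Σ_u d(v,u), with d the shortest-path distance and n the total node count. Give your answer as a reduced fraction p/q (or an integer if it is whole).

Distances from Chioma: Arjun:1, Dee:2, Jamal:4, Jon:1, Juno:1, Quinn:3, Zubin:4. Sum = 16.
n = 8, so closeness = 7/16.

7/16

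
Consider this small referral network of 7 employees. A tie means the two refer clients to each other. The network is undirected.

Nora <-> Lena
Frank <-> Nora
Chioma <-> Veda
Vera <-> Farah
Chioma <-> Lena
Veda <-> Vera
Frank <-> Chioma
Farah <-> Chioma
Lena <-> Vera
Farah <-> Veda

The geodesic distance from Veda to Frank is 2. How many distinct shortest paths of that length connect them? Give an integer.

1

The shortest distance is 2, and the only length-2 path is Veda–Chioma–Frank. So there is exactly 1 shortest path.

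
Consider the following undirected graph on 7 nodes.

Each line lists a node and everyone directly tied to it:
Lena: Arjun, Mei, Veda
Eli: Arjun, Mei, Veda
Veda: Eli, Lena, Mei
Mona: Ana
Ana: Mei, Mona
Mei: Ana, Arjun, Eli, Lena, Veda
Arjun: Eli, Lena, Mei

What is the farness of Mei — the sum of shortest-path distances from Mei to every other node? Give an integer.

7

Distances from Mei: Ana:1, Arjun:1, Eli:1, Lena:1, Mona:2, Veda:1.
Sum = 1 + 1 + 1 + 1 + 2 + 1 = 7.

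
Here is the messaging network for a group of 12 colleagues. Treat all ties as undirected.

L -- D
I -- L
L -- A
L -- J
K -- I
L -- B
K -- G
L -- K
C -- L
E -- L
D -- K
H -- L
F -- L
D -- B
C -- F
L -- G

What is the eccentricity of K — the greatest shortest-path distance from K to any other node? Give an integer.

Distances from K: A:2, B:2, C:2, D:1, E:2, F:2, G:1, H:2, I:1, J:2, L:1.
The largest is 2 (to H, C, B, E, A, J, and F), so the eccentricity of K is 2.

2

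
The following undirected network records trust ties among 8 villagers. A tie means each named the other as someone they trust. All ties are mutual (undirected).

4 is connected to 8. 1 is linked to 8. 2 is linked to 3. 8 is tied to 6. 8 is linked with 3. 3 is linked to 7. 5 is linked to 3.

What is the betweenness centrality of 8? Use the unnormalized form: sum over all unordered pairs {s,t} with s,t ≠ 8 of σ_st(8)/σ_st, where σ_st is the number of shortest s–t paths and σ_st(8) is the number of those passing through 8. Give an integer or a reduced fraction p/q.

Pairs whose geodesics pass through 8 — 6–7: 1; 6–4: 1; 6–2: 1; 6–3: 1; 6–1: 1; 6–5: 1; 7–4: 1; 7–1: 1; 4–2: 1; 4–3: 1; 4–1: 1; 4–5: 1; 2–1: 1; 3–1: 1 … (+1 more pairs).
All other pairs contribute 0.
Summing the contributions gives betweenness(8) = 15.

15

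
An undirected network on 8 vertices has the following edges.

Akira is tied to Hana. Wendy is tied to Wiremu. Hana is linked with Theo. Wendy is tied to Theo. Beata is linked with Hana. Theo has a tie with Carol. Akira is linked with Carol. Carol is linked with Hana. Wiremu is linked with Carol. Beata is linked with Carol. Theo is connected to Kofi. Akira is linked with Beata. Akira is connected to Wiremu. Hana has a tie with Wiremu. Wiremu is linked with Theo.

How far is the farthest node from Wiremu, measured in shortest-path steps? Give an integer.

Distances from Wiremu: Akira:1, Beata:2, Carol:1, Hana:1, Kofi:2, Theo:1, Wendy:1.
The largest is 2 (to Kofi and Beata), so the eccentricity of Wiremu is 2.

2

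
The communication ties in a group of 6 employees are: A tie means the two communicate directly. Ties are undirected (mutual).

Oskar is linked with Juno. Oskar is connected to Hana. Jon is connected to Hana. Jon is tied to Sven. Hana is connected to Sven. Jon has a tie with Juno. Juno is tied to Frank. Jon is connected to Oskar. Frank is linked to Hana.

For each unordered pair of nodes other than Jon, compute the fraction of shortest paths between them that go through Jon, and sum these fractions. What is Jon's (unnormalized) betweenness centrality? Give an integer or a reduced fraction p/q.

Pairs whose geodesics pass through Jon — Sven–Oskar: 1/2; Sven–Juno: 1; Juno–Hana: 1/3.
All other pairs contribute 0.
Summing the contributions gives betweenness(Jon) = 11/6.

11/6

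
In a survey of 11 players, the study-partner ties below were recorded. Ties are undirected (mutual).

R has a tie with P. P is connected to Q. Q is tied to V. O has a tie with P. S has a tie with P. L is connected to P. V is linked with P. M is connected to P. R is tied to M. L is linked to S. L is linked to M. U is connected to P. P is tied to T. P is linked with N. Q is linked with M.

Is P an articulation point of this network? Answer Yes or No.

Removing P leaves {N} with no path to {O}, so the network splits into 5 components. P is a cut vertex.

Yes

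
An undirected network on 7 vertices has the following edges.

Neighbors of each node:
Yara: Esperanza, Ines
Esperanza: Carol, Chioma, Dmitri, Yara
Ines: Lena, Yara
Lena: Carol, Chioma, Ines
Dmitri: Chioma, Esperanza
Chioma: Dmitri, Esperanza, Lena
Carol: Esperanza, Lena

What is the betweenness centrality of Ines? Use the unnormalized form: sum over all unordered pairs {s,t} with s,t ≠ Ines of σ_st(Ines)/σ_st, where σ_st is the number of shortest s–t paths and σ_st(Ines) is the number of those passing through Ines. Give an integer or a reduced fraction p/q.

Pairs whose geodesics pass through Ines — Lena–Yara: 1.
All other pairs contribute 0.
Summing the contributions gives betweenness(Ines) = 1.

1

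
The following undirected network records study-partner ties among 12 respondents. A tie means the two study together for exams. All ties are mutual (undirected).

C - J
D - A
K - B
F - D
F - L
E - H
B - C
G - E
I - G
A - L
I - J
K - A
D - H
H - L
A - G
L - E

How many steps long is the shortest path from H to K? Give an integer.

3

One shortest route is H – D – A – K, which uses 3 edges, and at distance 2 from H we only reach {A, F, G}, which does not include K. So d(H,K) = 3.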